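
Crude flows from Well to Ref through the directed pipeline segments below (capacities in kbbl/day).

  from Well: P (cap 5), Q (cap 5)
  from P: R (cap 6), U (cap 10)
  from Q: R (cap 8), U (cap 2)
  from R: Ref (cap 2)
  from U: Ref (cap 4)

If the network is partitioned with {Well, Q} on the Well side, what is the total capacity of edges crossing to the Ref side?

Edges leaving {Well, Q}: Well→P (5), Q→R (8), Q→U (2).
Cut capacity = 5 + 8 + 2 = 15.

15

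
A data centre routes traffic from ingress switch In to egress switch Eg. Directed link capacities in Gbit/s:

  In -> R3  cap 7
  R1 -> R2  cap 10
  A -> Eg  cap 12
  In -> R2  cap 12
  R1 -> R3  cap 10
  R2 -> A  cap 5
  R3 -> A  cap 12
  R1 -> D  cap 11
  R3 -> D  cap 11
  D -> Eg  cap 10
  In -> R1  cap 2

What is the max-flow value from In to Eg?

14

Augment In→R1→D→Eg: bottleneck 2, flow now 2.
Augment In→R3→A→Eg: bottleneck 7, flow now 9.
Augment In→R2→A→Eg: bottleneck 5, flow now 14.
No augmenting path remains; maximum flow = 14.
In the residual graph, reachable from In: {In, R2}.
Min-cut edges: In→R1 (2), In→R3 (7), R2→A (5); capacity 2 + 7 + 5 = 14.
This cut is saturated, so no flow can exceed 14.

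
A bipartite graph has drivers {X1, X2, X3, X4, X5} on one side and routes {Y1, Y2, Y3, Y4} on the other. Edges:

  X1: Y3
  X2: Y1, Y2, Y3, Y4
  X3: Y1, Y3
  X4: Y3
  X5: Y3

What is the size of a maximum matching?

Unit-capacity flow: source→left, listed edges, right→sink; max matching = max flow.
Augmenting path X1→Y3 (+1); matched 1.
Augmenting path X2→Y1 (+1); matched 2.
Augmenting path X3→Y1→X2→Y2 (+1); matched 3.
No augmenting path remains; maximum matching = 3.
König certificate: {X2, X3, Y3} is a vertex cover of size 3 (every listed pair touches it), so no matching can be larger.

3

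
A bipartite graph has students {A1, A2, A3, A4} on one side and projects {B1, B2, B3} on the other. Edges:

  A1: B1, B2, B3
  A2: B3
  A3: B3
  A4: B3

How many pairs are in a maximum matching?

2

Unit-capacity flow: source→left, listed edges, right→sink; max matching = max flow.
Augmenting path A1→B1 (+1); matched 1.
Augmenting path A2→B3 (+1); matched 2.
No augmenting path remains; maximum matching = 2.
König certificate: {A1, B3} is a vertex cover of size 2 (every listed pair touches it), so no matching can be larger.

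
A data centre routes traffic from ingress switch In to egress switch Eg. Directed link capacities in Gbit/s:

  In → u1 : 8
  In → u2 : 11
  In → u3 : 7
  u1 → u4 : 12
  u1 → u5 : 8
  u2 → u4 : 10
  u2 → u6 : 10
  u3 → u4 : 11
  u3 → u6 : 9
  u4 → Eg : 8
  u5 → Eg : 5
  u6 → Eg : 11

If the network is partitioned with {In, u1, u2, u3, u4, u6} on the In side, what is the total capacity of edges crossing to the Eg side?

Edges leaving {In, u1, u2, u3, u4, u6}: u1→u5 (8), u4→Eg (8), u6→Eg (11).
Cut capacity = 8 + 8 + 11 = 27.

27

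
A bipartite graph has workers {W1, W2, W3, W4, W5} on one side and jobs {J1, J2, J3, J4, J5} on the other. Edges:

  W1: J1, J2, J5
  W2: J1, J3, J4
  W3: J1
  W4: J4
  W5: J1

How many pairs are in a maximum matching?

Unit-capacity flow: source→left, listed edges, right→sink; max matching = max flow.
Augmenting path W1→J1 (+1); matched 1.
Augmenting path W2→J3 (+1); matched 2.
Augmenting path W4→J4 (+1); matched 3.
Augmenting path W3→J1→W1→J2 (+1); matched 4.
No augmenting path remains; maximum matching = 4.
König certificate: {W1, W2, W4, J1} is a vertex cover of size 4 (every listed pair touches it), so no matching can be larger.

4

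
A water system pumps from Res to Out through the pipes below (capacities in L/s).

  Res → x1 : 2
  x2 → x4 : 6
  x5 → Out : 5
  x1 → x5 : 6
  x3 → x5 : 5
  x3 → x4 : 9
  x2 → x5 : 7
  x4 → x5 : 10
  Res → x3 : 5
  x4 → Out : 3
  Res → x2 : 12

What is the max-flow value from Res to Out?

8

Augment Res→x1→x5→Out: bottleneck 2, flow now 2.
Augment Res→x2→x4→Out: bottleneck 3, flow now 5.
Augment Res→x2→x5→Out: bottleneck 3, flow now 8.
No augmenting path remains; maximum flow = 8.
In the residual graph, reachable from Res: {Res, x1, x2, x3, x4, x5}.
Min-cut edges: x4→Out (3), x5→Out (5); capacity 3 + 5 = 8.
This cut is saturated, so no flow can exceed 8.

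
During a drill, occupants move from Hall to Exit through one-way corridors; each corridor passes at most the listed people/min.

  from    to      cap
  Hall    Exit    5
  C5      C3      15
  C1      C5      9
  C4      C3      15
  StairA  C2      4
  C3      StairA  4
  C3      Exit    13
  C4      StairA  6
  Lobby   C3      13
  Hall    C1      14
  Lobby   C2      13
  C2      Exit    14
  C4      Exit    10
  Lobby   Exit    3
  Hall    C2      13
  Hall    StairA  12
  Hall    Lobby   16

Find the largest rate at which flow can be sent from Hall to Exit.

35

Augment Hall→Exit: bottleneck 5, flow now 5.
Augment Hall→Lobby→Exit: bottleneck 3, flow now 8.
Augment Hall→C2→Exit: bottleneck 13, flow now 21.
Augment Hall→Lobby→C3→Exit: bottleneck 13, flow now 34.
Augment Hall→StairA→C2→Exit: bottleneck 1, flow now 35.
No augmenting path remains; maximum flow = 35.
In the residual graph, reachable from Hall: {Hall, C1, C5, Lobby, C3, StairA, C2}.
Min-cut edges: Hall→Exit (5), Lobby→Exit (3), C3→Exit (13), C2→Exit (14); capacity 5 + 3 + 13 + 14 = 35.
This cut is saturated, so no flow can exceed 35.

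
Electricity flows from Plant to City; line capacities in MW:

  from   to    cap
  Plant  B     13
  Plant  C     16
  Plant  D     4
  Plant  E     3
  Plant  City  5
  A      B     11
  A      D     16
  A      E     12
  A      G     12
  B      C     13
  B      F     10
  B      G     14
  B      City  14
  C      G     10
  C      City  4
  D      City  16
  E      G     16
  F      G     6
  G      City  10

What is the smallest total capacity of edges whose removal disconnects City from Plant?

36

Augment Plant→City: bottleneck 5, flow now 5.
Augment Plant→B→City: bottleneck 13, flow now 18.
Augment Plant→C→City: bottleneck 4, flow now 22.
Augment Plant→D→City: bottleneck 4, flow now 26.
Augment Plant→C→G→City: bottleneck 10, flow now 36.
No augmenting path remains; maximum flow = 36.
By max-flow min-cut, the minimum cut capacity equals the max flow.
In the residual graph, reachable from Plant: {Plant, C, E, G}.
Min-cut edges: Plant→B (13), Plant→D (4), Plant→City (5), C→City (4), G→City (10); capacity 13 + 4 + 5 + 4 + 10 = 36.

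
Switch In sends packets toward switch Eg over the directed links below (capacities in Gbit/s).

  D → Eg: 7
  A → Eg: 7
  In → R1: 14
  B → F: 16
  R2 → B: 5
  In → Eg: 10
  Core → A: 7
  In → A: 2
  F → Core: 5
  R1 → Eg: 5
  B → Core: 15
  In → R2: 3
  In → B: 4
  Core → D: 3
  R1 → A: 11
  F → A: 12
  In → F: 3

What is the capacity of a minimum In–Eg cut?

25

Augment In→Eg: bottleneck 10, flow now 10.
Augment In→R1→Eg: bottleneck 5, flow now 15.
Augment In→A→Eg: bottleneck 2, flow now 17.
Augment In→R1→A→Eg: bottleneck 5, flow now 22.
Augment In→B→Core→D→Eg: bottleneck 3, flow now 25.
No augmenting path remains; maximum flow = 25.
By max-flow min-cut, the minimum cut capacity equals the max flow.
In the residual graph, reachable from In: {In, R2, B, R1, F, Core, A}.
Min-cut edges: In→Eg (10), R1→Eg (5), Core→D (3), A→Eg (7); capacity 10 + 5 + 3 + 7 = 25.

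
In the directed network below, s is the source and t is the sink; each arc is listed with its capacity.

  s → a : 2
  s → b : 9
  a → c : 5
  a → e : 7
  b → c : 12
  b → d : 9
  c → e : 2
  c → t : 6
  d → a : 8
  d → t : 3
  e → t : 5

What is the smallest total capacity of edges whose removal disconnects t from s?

11

Augment s→a→c→t: bottleneck 2, flow now 2.
Augment s→b→c→t: bottleneck 4, flow now 6.
Augment s→b→d→t: bottleneck 3, flow now 9.
Augment s→b→c→e→t: bottleneck 2, flow now 11.
No augmenting path remains; maximum flow = 11.
By max-flow min-cut, the minimum cut capacity equals the max flow.
In the residual graph, reachable from s: {s}.
Min-cut edges: s→a (2), s→b (9); capacity 2 + 9 = 11.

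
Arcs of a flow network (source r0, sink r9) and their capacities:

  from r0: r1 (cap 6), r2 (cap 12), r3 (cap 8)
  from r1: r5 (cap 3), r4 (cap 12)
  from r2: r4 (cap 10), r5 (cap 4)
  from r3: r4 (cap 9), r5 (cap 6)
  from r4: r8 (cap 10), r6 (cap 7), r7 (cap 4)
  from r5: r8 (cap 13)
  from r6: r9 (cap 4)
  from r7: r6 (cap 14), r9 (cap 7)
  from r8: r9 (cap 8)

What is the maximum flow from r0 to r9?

16

Augment r0→r1→r4→r6→r9: bottleneck 4, flow now 4.
Augment r0→r1→r4→r7→r9: bottleneck 2, flow now 6.
Augment r0→r2→r4→r7→r9: bottleneck 2, flow now 8.
Augment r0→r2→r4→r8→r9: bottleneck 8, flow now 16.
No augmenting path remains; maximum flow = 16.
In the residual graph, reachable from r0: {r0, r1, r2, r3, r4, r5, r6, r8}.
Min-cut edges: r4→r7 (4), r6→r9 (4), r8→r9 (8); capacity 4 + 4 + 8 = 16.
This cut is saturated, so no flow can exceed 16.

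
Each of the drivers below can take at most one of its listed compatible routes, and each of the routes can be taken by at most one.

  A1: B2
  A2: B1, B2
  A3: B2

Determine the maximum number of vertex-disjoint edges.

2

Unit-capacity flow: source→left, listed edges, right→sink; max matching = max flow.
Augmenting path A1→B2 (+1); matched 1.
Augmenting path A2→B1 (+1); matched 2.
No augmenting path remains; maximum matching = 2.
König certificate: {A2, B2} is a vertex cover of size 2 (every listed pair touches it), so no matching can be larger.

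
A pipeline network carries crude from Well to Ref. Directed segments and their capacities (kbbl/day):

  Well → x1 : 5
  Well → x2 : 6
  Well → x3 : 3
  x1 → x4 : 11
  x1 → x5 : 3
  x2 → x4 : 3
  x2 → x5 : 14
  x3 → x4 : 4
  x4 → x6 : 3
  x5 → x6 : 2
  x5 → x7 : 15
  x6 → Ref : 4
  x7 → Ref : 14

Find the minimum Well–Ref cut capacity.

12

Augment Well→x1→x4→x6→Ref: bottleneck 3, flow now 3.
Augment Well→x1→x5→x6→Ref: bottleneck 1, flow now 4.
Augment Well→x1→x5→x7→Ref: bottleneck 1, flow now 5.
Augment Well→x2→x5→x7→Ref: bottleneck 6, flow now 11.
Augment Well→x3→x4→x1→x5→x7→Ref: bottleneck 1, flow now 12. (uses reverse residual edge)
No augmenting path remains; maximum flow = 12.
By max-flow min-cut, the minimum cut capacity equals the max flow.
In the residual graph, reachable from Well: {Well, x1, x3, x4}.
Min-cut edges: Well→x2 (6), x1→x5 (3), x4→x6 (3); capacity 6 + 3 + 3 = 12.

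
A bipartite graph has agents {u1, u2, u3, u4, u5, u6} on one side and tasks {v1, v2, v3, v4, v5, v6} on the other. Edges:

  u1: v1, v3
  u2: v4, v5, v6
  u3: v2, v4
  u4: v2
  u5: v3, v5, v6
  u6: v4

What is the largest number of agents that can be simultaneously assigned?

5

Unit-capacity flow: source→left, listed edges, right→sink; max matching = max flow.
Augmenting path u1→v1 (+1); matched 1.
Augmenting path u2→v4 (+1); matched 2.
Augmenting path u3→v2 (+1); matched 3.
Augmenting path u5→v3 (+1); matched 4.
Augmenting path u6→v4→u2→v5 (+1); matched 5.
No augmenting path remains; maximum matching = 5.
König certificate: {u1, u2, u5, v2, v4} is a vertex cover of size 5 (every listed pair touches it), so no matching can be larger.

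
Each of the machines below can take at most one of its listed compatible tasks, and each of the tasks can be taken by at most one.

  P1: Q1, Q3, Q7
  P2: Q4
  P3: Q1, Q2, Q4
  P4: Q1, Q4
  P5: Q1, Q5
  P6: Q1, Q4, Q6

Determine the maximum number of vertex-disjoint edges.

6

Unit-capacity flow: source→left, listed edges, right→sink; max matching = max flow.
Augmenting path P1→Q1 (+1); matched 1.
Augmenting path P2→Q4 (+1); matched 2.
Augmenting path P3→Q2 (+1); matched 3.
Augmenting path P5→Q5 (+1); matched 4.
Augmenting path P6→Q6 (+1); matched 5.
Augmenting path P4→Q1→P1→Q3 (+1); matched 6.
No augmenting path remains; maximum matching = 6.
König certificate: {P1, P2, P3, P4, P5, P6} is a vertex cover of size 6 (every listed pair touches it), so no matching can be larger.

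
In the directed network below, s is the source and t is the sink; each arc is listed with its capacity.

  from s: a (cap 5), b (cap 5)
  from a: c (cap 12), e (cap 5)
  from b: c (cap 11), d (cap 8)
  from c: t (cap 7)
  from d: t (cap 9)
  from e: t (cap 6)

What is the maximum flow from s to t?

10

Augment s→a→c→t: bottleneck 5, flow now 5.
Augment s→b→c→t: bottleneck 2, flow now 7.
Augment s→b→d→t: bottleneck 3, flow now 10.
No augmenting path remains; maximum flow = 10.
In the residual graph, reachable from s: {s}.
Min-cut edges: s→a (5), s→b (5); capacity 5 + 5 = 10.
This cut is saturated, so no flow can exceed 10.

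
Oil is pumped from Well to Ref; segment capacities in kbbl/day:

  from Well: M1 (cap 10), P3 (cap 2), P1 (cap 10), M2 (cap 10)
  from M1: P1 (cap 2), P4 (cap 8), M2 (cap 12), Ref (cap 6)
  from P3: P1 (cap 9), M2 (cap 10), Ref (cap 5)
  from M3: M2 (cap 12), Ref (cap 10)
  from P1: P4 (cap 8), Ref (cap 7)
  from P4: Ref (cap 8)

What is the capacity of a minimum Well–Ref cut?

Augment Well→M1→Ref: bottleneck 6, flow now 6.
Augment Well→P3→Ref: bottleneck 2, flow now 8.
Augment Well→P1→Ref: bottleneck 7, flow now 15.
Augment Well→M1→P4→Ref: bottleneck 4, flow now 19.
Augment Well→P1→P4→Ref: bottleneck 3, flow now 22.
No augmenting path remains; maximum flow = 22.
By max-flow min-cut, the minimum cut capacity equals the max flow.
In the residual graph, reachable from Well: {Well, M2}.
Min-cut edges: Well→M1 (10), Well→P3 (2), Well→P1 (10); capacity 10 + 2 + 10 = 22.

22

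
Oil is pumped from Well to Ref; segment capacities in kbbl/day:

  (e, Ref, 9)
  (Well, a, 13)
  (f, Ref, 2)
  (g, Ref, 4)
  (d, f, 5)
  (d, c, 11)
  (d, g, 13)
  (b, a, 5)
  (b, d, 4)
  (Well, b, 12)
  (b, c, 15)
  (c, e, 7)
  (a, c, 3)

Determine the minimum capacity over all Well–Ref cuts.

Augment Well→a→c→e→Ref: bottleneck 3, flow now 3.
Augment Well→b→c→e→Ref: bottleneck 4, flow now 7.
Augment Well→b→d→f→Ref: bottleneck 2, flow now 9.
Augment Well→b→d→g→Ref: bottleneck 2, flow now 11.
No augmenting path remains; maximum flow = 11.
By max-flow min-cut, the minimum cut capacity equals the max flow.
In the residual graph, reachable from Well: {Well, a, b, c}.
Min-cut edges: b→d (4), c→e (7); capacity 4 + 7 = 11.

11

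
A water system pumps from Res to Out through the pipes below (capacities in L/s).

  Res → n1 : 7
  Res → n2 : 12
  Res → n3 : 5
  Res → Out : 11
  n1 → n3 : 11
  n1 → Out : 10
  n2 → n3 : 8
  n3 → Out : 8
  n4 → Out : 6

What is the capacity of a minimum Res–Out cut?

Augment Res→Out: bottleneck 11, flow now 11.
Augment Res→n1→Out: bottleneck 7, flow now 18.
Augment Res→n3→Out: bottleneck 5, flow now 23.
Augment Res→n2→n3→Out: bottleneck 3, flow now 26.
No augmenting path remains; maximum flow = 26.
By max-flow min-cut, the minimum cut capacity equals the max flow.
In the residual graph, reachable from Res: {Res, n2, n3}.
Min-cut edges: Res→n1 (7), Res→Out (11), n3→Out (8); capacity 7 + 11 + 8 = 26.

26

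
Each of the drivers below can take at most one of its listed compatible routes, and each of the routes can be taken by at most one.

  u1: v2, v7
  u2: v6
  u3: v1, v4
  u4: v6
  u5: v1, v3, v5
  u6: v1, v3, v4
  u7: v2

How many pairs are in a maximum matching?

Unit-capacity flow: source→left, listed edges, right→sink; max matching = max flow.
Augmenting path u1→v2 (+1); matched 1.
Augmenting path u2→v6 (+1); matched 2.
Augmenting path u3→v1 (+1); matched 3.
Augmenting path u5→v3 (+1); matched 4.
Augmenting path u6→v4 (+1); matched 5.
Augmenting path u7→v2→u1→v7 (+1); matched 6.
No augmenting path remains; maximum matching = 6.
König certificate: {u1, u3, u5, u6, u7, v6} is a vertex cover of size 6 (every listed pair touches it), so no matching can be larger.

6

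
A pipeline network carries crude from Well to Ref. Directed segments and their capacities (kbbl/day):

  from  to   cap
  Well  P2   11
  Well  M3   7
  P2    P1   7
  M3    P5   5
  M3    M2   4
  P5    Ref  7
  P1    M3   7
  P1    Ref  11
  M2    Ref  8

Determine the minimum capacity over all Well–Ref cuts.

14

Augment Well→P2→P1→Ref: bottleneck 7, flow now 7.
Augment Well→M3→P5→Ref: bottleneck 5, flow now 12.
Augment Well→M3→M2→Ref: bottleneck 2, flow now 14.
No augmenting path remains; maximum flow = 14.
By max-flow min-cut, the minimum cut capacity equals the max flow.
In the residual graph, reachable from Well: {Well, P2}.
Min-cut edges: Well→M3 (7), P2→P1 (7); capacity 7 + 7 = 14.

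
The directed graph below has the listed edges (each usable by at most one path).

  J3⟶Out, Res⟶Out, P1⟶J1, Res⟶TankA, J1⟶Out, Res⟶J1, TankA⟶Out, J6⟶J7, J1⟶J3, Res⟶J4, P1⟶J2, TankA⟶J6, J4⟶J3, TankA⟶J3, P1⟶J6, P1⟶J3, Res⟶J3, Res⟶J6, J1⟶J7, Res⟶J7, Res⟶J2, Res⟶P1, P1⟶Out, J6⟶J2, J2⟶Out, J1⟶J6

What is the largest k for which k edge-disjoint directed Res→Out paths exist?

Assign every edge capacity 1; by Menger, the answer equals the max flow.
Path Res→Out (+1); total 1.
Path Res→TankA→Out (+1); total 2.
Path Res→P1→Out (+1); total 3.
Path Res→J1→Out (+1); total 4.
Path Res→J2→Out (+1); total 5.
Path Res→J3→Out (+1); total 6.
No residual Res→Out path; max flow = 6.
Certifying cut of size 6: {J2→Out, J3→Out, Res→J1, Res→Out, Res→P1, Res→TankA}.

6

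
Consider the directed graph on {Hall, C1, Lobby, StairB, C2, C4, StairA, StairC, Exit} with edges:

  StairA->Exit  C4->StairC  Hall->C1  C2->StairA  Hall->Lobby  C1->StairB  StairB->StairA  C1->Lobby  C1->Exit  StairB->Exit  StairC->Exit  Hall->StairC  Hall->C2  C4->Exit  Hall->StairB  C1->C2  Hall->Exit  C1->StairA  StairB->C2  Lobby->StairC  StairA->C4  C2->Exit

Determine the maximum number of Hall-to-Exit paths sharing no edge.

Assign every edge capacity 1; by Menger, the answer equals the max flow.
Path Hall→Exit (+1); total 1.
Path Hall→C1→Exit (+1); total 2.
Path Hall→StairB→Exit (+1); total 3.
Path Hall→C2→Exit (+1); total 4.
Path Hall→StairC→Exit (+1); total 5.
No residual Hall→Exit path; max flow = 5.
Certifying cut of size 5: {Hall→C1, Hall→C2, Hall→Exit, Hall→StairB, StairC→Exit}.

5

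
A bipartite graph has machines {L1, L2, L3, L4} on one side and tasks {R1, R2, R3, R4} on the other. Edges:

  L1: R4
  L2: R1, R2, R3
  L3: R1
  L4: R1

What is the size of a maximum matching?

3

Unit-capacity flow: source→left, listed edges, right→sink; max matching = max flow.
Augmenting path L1→R4 (+1); matched 1.
Augmenting path L2→R1 (+1); matched 2.
Augmenting path L3→R1→L2→R2 (+1); matched 3.
No augmenting path remains; maximum matching = 3.
König certificate: {L1, L2, R1} is a vertex cover of size 3 (every listed pair touches it), so no matching can be larger.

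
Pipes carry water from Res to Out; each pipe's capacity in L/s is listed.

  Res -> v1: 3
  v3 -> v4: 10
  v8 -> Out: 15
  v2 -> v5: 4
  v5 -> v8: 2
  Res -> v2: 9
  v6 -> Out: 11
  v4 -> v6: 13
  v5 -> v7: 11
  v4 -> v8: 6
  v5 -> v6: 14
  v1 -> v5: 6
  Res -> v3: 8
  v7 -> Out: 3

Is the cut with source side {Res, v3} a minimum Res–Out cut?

Given cut capacity: 3 + 9 + 10 = 22.
Augment Res→v1→v5→v6→Out: bottleneck 3, flow now 3.
Augment Res→v2→v5→v6→Out: bottleneck 4, flow now 7.
Augment Res→v3→v4→v6→Out: bottleneck 4, flow now 11.
Augment Res→v3→v4→v8→Out: bottleneck 4, flow now 15.
No augmenting path remains; maximum flow = 15.
In the residual graph, reachable from Res: {Res, v2}.
Min-cut edges: Res→v1 (3), Res→v3 (8), v2→v5 (4); capacity 3 + 8 + 4 = 15.
Cut capacity 22 exceeds the max flow 15, so it is not minimum.

No — its capacity is 22, but the minimum cut has capacity 15.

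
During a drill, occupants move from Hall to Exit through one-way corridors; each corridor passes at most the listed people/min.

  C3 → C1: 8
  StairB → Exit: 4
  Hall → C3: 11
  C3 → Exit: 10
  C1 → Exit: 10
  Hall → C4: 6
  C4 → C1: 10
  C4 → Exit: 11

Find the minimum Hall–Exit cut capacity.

Augment Hall→C4→Exit: bottleneck 6, flow now 6.
Augment Hall→C3→Exit: bottleneck 10, flow now 16.
Augment Hall→C3→C1→Exit: bottleneck 1, flow now 17.
No augmenting path remains; maximum flow = 17.
By max-flow min-cut, the minimum cut capacity equals the max flow.
In the residual graph, reachable from Hall: {Hall}.
Min-cut edges: Hall→C4 (6), Hall→C3 (11); capacity 6 + 11 = 17.

17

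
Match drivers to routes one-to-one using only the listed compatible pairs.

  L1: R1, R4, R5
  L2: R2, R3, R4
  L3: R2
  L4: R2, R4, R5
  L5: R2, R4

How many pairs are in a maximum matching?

Unit-capacity flow: source→left, listed edges, right→sink; max matching = max flow.
Augmenting path L1→R1 (+1); matched 1.
Augmenting path L2→R2 (+1); matched 2.
Augmenting path L4→R4 (+1); matched 3.
Augmenting path L3→R2→L2→R3 (+1); matched 4.
Augmenting path L5→R4→L4→R5 (+1); matched 5.
No augmenting path remains; maximum matching = 5.
König certificate: {L1, L2, L3, L4, L5} is a vertex cover of size 5 (every listed pair touches it), so no matching can be larger.

5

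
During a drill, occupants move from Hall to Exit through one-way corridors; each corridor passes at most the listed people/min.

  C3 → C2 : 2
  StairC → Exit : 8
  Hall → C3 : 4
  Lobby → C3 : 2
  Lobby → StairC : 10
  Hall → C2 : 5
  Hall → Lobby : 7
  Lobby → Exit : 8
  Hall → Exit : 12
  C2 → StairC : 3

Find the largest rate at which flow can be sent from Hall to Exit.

Augment Hall→Exit: bottleneck 12, flow now 12.
Augment Hall→Lobby→Exit: bottleneck 7, flow now 19.
Augment Hall→C2→StairC→Exit: bottleneck 3, flow now 22.
No augmenting path remains; maximum flow = 22.
In the residual graph, reachable from Hall: {Hall, C3, C2}.
Min-cut edges: Hall→Lobby (7), Hall→Exit (12), C2→StairC (3); capacity 7 + 12 + 3 = 22.
This cut is saturated, so no flow can exceed 22.

22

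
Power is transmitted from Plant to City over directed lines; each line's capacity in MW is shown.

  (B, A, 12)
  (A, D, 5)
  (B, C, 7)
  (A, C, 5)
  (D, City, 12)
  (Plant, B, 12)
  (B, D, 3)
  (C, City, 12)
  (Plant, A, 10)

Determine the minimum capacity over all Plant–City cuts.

20

Augment Plant→A→C→City: bottleneck 5, flow now 5.
Augment Plant→A→D→City: bottleneck 5, flow now 10.
Augment Plant→B→C→City: bottleneck 7, flow now 17.
Augment Plant→B→D→City: bottleneck 3, flow now 20.
No augmenting path remains; maximum flow = 20.
By max-flow min-cut, the minimum cut capacity equals the max flow.
In the residual graph, reachable from Plant: {Plant, A, B}.
Min-cut edges: A→C (5), A→D (5), B→C (7), B→D (3); capacity 5 + 5 + 7 + 3 = 20.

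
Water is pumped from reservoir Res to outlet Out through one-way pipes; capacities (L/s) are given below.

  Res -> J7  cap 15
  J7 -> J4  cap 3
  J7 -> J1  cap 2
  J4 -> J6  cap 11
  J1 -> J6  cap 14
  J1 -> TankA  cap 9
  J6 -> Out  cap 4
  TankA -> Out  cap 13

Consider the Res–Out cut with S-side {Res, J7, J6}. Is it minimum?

Given cut capacity: 3 + 2 + 4 = 9.
Augment Res→J7→J4→J6→Out: bottleneck 3, flow now 3.
Augment Res→J7→J1→J6→Out: bottleneck 1, flow now 4.
Augment Res→J7→J1→TankA→Out: bottleneck 1, flow now 5.
No augmenting path remains; maximum flow = 5.
In the residual graph, reachable from Res: {Res, J7}.
Min-cut edges: J7→J4 (3), J7→J1 (2); capacity 3 + 2 = 5.
Cut capacity 9 exceeds the max flow 5, so it is not minimum.

No — its capacity is 9, but the minimum cut has capacity 5.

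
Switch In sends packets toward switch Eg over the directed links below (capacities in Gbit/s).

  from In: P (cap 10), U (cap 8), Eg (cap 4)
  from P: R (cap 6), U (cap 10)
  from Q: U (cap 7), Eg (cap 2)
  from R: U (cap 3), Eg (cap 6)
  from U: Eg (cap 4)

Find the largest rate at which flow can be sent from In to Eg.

Augment In→Eg: bottleneck 4, flow now 4.
Augment In→U→Eg: bottleneck 4, flow now 8.
Augment In→P→R→Eg: bottleneck 6, flow now 14.
No augmenting path remains; maximum flow = 14.
In the residual graph, reachable from In: {In, P, U}.
Min-cut edges: In→Eg (4), P→R (6), U→Eg (4); capacity 4 + 6 + 4 = 14.
This cut is saturated, so no flow can exceed 14.

14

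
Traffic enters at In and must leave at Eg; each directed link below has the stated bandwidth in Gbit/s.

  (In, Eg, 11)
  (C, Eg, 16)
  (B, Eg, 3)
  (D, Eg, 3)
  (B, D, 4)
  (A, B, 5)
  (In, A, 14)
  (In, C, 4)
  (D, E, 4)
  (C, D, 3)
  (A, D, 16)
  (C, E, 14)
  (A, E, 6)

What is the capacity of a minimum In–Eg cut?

21

Augment In→Eg: bottleneck 11, flow now 11.
Augment In→C→Eg: bottleneck 4, flow now 15.
Augment In→A→B→Eg: bottleneck 3, flow now 18.
Augment In→A→D→Eg: bottleneck 3, flow now 21.
No augmenting path remains; maximum flow = 21.
By max-flow min-cut, the minimum cut capacity equals the max flow.
In the residual graph, reachable from In: {In, A, B, D, E}.
Min-cut edges: In→C (4), In→Eg (11), B→Eg (3), D→Eg (3); capacity 4 + 11 + 3 + 3 = 21.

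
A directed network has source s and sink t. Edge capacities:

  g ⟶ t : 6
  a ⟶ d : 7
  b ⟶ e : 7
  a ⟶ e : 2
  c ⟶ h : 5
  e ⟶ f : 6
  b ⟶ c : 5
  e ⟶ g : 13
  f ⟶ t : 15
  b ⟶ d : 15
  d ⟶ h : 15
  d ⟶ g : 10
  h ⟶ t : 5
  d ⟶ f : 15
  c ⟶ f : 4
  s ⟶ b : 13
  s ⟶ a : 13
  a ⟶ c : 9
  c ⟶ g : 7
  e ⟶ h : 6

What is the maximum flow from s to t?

Augment s→a→c→f→t: bottleneck 4, flow now 4.
Augment s→a→c→g→t: bottleneck 5, flow now 9.
Augment s→a→d→f→t: bottleneck 4, flow now 13.
Augment s→b→c→g→t: bottleneck 1, flow now 14.
Augment s→b→c→h→t: bottleneck 4, flow now 18.
Augment s→b→d→f→t: bottleneck 7, flow now 25.
Augment s→b→d→h→t: bottleneck 1, flow now 26.
No augmenting path remains; maximum flow = 26.
In the residual graph, reachable from s: {s}.
Min-cut edges: s→a (13), s→b (13); capacity 13 + 13 = 26.
This cut is saturated, so no flow can exceed 26.

26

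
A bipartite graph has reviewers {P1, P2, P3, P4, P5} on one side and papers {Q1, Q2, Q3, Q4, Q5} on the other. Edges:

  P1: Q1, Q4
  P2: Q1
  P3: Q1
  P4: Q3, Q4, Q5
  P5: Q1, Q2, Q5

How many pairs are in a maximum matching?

Unit-capacity flow: source→left, listed edges, right→sink; max matching = max flow.
Augmenting path P1→Q1 (+1); matched 1.
Augmenting path P4→Q3 (+1); matched 2.
Augmenting path P5→Q2 (+1); matched 3.
Augmenting path P2→Q1→P1→Q4 (+1); matched 4.
No augmenting path remains; maximum matching = 4.
König certificate: {P1, P4, P5, Q1} is a vertex cover of size 4 (every listed pair touches it), so no matching can be larger.

4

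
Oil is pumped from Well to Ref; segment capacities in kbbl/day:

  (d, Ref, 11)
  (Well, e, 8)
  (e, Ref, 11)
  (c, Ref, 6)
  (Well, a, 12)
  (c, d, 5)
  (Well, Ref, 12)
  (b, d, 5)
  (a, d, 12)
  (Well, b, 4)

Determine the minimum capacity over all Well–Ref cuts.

31

Augment Well→Ref: bottleneck 12, flow now 12.
Augment Well→e→Ref: bottleneck 8, flow now 20.
Augment Well→a→d→Ref: bottleneck 11, flow now 31.
No augmenting path remains; maximum flow = 31.
By max-flow min-cut, the minimum cut capacity equals the max flow.
In the residual graph, reachable from Well: {Well, a, b, d}.
Min-cut edges: Well→e (8), Well→Ref (12), d→Ref (11); capacity 8 + 12 + 11 = 31.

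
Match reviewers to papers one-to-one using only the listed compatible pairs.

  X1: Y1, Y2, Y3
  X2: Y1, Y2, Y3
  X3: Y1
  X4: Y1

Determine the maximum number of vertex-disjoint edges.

Unit-capacity flow: source→left, listed edges, right→sink; max matching = max flow.
Augmenting path X1→Y1 (+1); matched 1.
Augmenting path X2→Y2 (+1); matched 2.
Augmenting path X3→Y1→X1→Y3 (+1); matched 3.
No augmenting path remains; maximum matching = 3.
König certificate: {X1, X2, Y1} is a vertex cover of size 3 (every listed pair touches it), so no matching can be larger.

3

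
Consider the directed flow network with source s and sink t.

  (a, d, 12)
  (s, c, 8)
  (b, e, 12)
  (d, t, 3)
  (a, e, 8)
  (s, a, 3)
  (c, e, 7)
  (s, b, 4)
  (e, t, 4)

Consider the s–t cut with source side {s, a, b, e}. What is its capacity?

24

Edges leaving {s, a, b, e}: s→c (8), a→d (12), e→t (4).
Cut capacity = 8 + 12 + 4 = 24.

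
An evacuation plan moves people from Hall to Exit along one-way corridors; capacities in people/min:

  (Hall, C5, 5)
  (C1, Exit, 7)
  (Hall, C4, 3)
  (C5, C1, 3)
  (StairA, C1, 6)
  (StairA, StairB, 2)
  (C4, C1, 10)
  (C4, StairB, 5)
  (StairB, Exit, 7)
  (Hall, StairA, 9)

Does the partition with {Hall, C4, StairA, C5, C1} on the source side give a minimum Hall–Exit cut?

Given cut capacity: 5 + 2 + 7 = 14.
Augment Hall→C4→C1→Exit: bottleneck 3, flow now 3.
Augment Hall→StairA→C1→Exit: bottleneck 4, flow now 7.
Augment Hall→StairA→StairB→Exit: bottleneck 2, flow now 9.
Augment Hall→StairA→C1→C4→StairB→Exit: bottleneck 2, flow now 11. (uses reverse residual edge)
Augment Hall→C5→C1→C4→StairB→Exit: bottleneck 1, flow now 12. (uses reverse residual edge)
No augmenting path remains; maximum flow = 12.
In the residual graph, reachable from Hall: {Hall, StairA, C5, C1}.
Min-cut edges: Hall→C4 (3), StairA→StairB (2), C1→Exit (7); capacity 3 + 2 + 7 = 12.
Cut capacity 14 exceeds the max flow 12, so it is not minimum.

No — its capacity is 14, but the minimum cut has capacity 12.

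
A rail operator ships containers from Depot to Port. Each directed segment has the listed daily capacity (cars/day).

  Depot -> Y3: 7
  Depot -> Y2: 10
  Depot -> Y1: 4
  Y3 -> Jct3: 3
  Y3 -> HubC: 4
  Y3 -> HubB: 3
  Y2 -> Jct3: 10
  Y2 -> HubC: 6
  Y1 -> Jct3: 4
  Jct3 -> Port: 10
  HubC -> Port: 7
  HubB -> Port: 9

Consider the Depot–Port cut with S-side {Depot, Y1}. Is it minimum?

No — its capacity is 21, but the minimum cut has capacity 20.

Given cut capacity: 7 + 10 + 4 = 21.
Augment Depot→Y3→Jct3→Port: bottleneck 3, flow now 3.
Augment Depot→Y3→HubC→Port: bottleneck 4, flow now 7.
Augment Depot→Y2→Jct3→Port: bottleneck 7, flow now 14.
Augment Depot→Y2→HubC→Port: bottleneck 3, flow now 17.
Augment Depot→Y1→Jct3→Y3→HubB→Port: bottleneck 3, flow now 20. (uses reverse residual edge)
No augmenting path remains; maximum flow = 20.
In the residual graph, reachable from Depot: {Depot, Y3, Y2, Y1, Jct3, HubC}.
Min-cut edges: Y3→HubB (3), Jct3→Port (10), HubC→Port (7); capacity 3 + 10 + 7 = 20.
Cut capacity 21 exceeds the max flow 20, so it is not minimum.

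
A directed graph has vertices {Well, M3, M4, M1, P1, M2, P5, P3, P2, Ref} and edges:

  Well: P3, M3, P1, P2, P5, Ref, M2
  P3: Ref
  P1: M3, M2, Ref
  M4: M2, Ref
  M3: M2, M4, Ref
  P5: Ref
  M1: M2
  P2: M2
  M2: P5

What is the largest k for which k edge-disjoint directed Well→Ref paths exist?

Assign every edge capacity 1; by Menger, the answer equals the max flow.
Path Well→Ref (+1); total 1.
Path Well→M3→Ref (+1); total 2.
Path Well→P1→Ref (+1); total 3.
Path Well→P5→Ref (+1); total 4.
Path Well→P3→Ref (+1); total 5.
No residual Well→Ref path; max flow = 5.
Certifying cut of size 5: {P5→Ref, Well→M3, Well→P1, Well→P3, Well→Ref}.

5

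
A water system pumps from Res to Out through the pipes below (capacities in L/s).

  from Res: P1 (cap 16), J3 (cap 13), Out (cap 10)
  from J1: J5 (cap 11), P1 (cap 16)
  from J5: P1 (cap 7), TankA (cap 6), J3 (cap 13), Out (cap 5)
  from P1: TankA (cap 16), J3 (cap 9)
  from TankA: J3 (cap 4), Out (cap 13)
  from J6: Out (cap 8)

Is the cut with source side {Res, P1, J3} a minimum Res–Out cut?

Given cut capacity: 10 + 16 = 26.
Augment Res→Out: bottleneck 10, flow now 10.
Augment Res→P1→TankA→Out: bottleneck 13, flow now 23.
No augmenting path remains; maximum flow = 23.
In the residual graph, reachable from Res: {Res, P1, TankA, J3}.
Min-cut edges: Res→Out (10), TankA→Out (13); capacity 10 + 13 = 23.
Cut capacity 26 exceeds the max flow 23, so it is not minimum.

No — its capacity is 26, but the minimum cut has capacity 23.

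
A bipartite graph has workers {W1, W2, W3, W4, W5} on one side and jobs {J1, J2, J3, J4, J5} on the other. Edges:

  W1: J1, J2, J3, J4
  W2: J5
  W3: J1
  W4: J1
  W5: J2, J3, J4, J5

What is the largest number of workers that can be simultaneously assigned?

4

Unit-capacity flow: source→left, listed edges, right→sink; max matching = max flow.
Augmenting path W1→J1 (+1); matched 1.
Augmenting path W2→J5 (+1); matched 2.
Augmenting path W5→J2 (+1); matched 3.
Augmenting path W3→J1→W1→J3 (+1); matched 4.
No augmenting path remains; maximum matching = 4.
König certificate: {W1, W2, W5, J1} is a vertex cover of size 4 (every listed pair touches it), so no matching can be larger.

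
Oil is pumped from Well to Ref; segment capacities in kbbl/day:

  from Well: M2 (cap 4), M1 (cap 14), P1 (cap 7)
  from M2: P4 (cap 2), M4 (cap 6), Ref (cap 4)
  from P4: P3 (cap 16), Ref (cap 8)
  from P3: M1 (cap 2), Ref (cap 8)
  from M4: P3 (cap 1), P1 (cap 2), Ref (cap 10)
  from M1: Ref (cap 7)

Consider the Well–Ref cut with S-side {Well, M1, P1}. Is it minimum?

Yes — it is a minimum cut (capacity 11).

Given cut capacity: 4 + 7 = 11.
Augment Well→M2→Ref: bottleneck 4, flow now 4.
Augment Well→M1→Ref: bottleneck 7, flow now 11.
No augmenting path remains; maximum flow = 11.
Cut capacity 11 equals the max flow, so it is a minimum cut.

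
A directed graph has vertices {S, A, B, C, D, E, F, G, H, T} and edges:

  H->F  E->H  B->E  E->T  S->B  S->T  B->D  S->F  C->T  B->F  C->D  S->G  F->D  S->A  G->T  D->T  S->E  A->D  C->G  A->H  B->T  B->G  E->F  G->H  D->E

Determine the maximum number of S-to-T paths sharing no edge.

5

Assign every edge capacity 1; by Menger, the answer equals the max flow.
Path S→T (+1); total 1.
Path S→B→T (+1); total 2.
Path S→E→T (+1); total 3.
Path S→G→T (+1); total 4.
Path S→A→D→T (+1); total 5.
No residual S→T path; max flow = 5.
Certifying cut of size 5: {D→T, E→T, S→B, S→G, S→T}.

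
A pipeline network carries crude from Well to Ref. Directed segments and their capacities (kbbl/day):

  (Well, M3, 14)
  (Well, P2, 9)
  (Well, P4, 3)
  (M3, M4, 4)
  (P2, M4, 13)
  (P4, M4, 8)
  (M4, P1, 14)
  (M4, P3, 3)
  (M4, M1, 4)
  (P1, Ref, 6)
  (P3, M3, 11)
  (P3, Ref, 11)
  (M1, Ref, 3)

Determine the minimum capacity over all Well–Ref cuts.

Augment Well→M3→M4→P1→Ref: bottleneck 4, flow now 4.
Augment Well→P2→M4→P1→Ref: bottleneck 2, flow now 6.
Augment Well→P2→M4→P3→Ref: bottleneck 3, flow now 9.
Augment Well→P2→M4→M1→Ref: bottleneck 3, flow now 12.
No augmenting path remains; maximum flow = 12.
By max-flow min-cut, the minimum cut capacity equals the max flow.
In the residual graph, reachable from Well: {Well, M3, P2, P4, M4, P1, M1}.
Min-cut edges: M4→P3 (3), P1→Ref (6), M1→Ref (3); capacity 3 + 6 + 3 = 12.

12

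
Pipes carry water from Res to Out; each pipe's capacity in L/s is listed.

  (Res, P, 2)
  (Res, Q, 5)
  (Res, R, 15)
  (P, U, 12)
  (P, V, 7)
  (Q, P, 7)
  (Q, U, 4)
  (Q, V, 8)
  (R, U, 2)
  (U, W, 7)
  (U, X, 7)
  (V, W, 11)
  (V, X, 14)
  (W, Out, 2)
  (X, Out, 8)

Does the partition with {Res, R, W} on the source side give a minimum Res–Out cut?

No — its capacity is 11, but the minimum cut has capacity 9.

Given cut capacity: 2 + 5 + 2 + 2 = 11.
Augment Res→P→U→W→Out: bottleneck 2, flow now 2.
Augment Res→Q→U→X→Out: bottleneck 4, flow now 6.
Augment Res→Q→V→X→Out: bottleneck 1, flow now 7.
Augment Res→R→U→X→Out: bottleneck 2, flow now 9.
No augmenting path remains; maximum flow = 9.
In the residual graph, reachable from Res: {Res, R}.
Min-cut edges: Res→P (2), Res→Q (5), R→U (2); capacity 2 + 5 + 2 = 9.
Cut capacity 11 exceeds the max flow 9, so it is not minimum.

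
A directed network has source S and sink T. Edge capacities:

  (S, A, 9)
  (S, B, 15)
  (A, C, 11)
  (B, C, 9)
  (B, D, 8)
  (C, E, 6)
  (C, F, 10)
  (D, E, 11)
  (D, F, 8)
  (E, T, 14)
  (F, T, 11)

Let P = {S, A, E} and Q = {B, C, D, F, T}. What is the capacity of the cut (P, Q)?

Edges leaving {S, A, E}: S→B (15), A→C (11), E→T (14).
Cut capacity = 15 + 11 + 14 = 40.

40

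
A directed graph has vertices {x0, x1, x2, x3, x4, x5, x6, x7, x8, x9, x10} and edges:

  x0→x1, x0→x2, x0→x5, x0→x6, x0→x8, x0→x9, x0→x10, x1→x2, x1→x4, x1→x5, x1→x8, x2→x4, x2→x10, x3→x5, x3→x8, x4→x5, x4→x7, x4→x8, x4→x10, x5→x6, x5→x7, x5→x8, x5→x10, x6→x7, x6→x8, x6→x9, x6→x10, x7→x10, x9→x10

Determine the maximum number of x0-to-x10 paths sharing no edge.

Assign every edge capacity 1; by Menger, the answer equals the max flow.
Path x0→x10 (+1); total 1.
Path x0→x2→x10 (+1); total 2.
Path x0→x5→x10 (+1); total 3.
Path x0→x6→x10 (+1); total 4.
Path x0→x9→x10 (+1); total 5.
Path x0→x1→x4→x10 (+1); total 6.
No residual x0→x10 path; max flow = 6.
Certifying cut of size 6: {x0→x1, x0→x10, x0→x2, x0→x5, x0→x6, x0→x9}.

6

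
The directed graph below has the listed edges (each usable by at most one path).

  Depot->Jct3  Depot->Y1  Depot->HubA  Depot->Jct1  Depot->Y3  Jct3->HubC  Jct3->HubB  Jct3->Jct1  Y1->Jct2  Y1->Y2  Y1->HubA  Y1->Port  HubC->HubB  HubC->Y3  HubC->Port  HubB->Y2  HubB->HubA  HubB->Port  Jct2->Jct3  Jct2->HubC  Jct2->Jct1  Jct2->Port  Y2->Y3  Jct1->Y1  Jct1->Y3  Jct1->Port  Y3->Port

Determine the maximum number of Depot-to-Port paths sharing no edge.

Assign every edge capacity 1; by Menger, the answer equals the max flow.
Path Depot→Y1→Port (+1); total 1.
Path Depot→Jct1→Port (+1); total 2.
Path Depot→Y3→Port (+1); total 3.
Path Depot→Jct3→HubC→Port (+1); total 4.
No residual Depot→Port path; max flow = 4.
Certifying cut of size 4: {Depot→Jct1, Depot→Jct3, Depot→Y1, Depot→Y3}.

4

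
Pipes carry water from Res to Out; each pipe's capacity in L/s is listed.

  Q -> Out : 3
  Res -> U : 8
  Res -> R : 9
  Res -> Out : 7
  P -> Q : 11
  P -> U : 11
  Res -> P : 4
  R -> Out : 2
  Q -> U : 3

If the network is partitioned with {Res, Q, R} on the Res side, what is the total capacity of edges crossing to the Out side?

Edges leaving {Res, Q, R}: Res→P (4), Res→U (8), Res→Out (7), Q→U (3), Q→Out (3), R→Out (2).
Cut capacity = 4 + 8 + 7 + 3 + 3 + 2 = 27.

27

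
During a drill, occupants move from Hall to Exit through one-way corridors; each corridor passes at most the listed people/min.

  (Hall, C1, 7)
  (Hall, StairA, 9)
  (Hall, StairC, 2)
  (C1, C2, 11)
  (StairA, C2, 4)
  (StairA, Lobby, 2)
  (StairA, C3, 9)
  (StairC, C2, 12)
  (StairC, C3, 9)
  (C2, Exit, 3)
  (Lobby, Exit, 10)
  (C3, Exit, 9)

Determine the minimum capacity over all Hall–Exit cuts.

Augment Hall→C1→C2→Exit: bottleneck 3, flow now 3.
Augment Hall→StairA→Lobby→Exit: bottleneck 2, flow now 5.
Augment Hall→StairA→C3→Exit: bottleneck 7, flow now 12.
Augment Hall→StairC→C3→Exit: bottleneck 2, flow now 14.
No augmenting path remains; maximum flow = 14.
By max-flow min-cut, the minimum cut capacity equals the max flow.
In the residual graph, reachable from Hall: {Hall, C1, C2}.
Min-cut edges: Hall→StairA (9), Hall→StairC (2), C2→Exit (3); capacity 9 + 2 + 3 = 14.

14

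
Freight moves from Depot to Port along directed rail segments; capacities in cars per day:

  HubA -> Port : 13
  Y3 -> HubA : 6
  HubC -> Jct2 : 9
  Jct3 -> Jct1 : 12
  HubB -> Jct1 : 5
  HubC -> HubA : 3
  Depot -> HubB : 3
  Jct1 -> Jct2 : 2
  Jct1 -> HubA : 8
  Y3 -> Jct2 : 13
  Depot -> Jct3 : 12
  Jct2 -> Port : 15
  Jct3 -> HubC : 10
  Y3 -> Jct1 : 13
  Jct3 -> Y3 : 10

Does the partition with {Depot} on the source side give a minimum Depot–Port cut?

Given cut capacity: 3 + 12 = 15.
Augment Depot→HubB→Jct1→HubA→Port: bottleneck 3, flow now 3.
Augment Depot→Jct3→Y3→HubA→Port: bottleneck 6, flow now 9.
Augment Depot→Jct3→Y3→Jct2→Port: bottleneck 4, flow now 13.
Augment Depot→Jct3→Jct1→HubA→Port: bottleneck 2, flow now 15.
No augmenting path remains; maximum flow = 15.
Cut capacity 15 equals the max flow, so it is a minimum cut.

Yes — it is a minimum cut (capacity 15).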